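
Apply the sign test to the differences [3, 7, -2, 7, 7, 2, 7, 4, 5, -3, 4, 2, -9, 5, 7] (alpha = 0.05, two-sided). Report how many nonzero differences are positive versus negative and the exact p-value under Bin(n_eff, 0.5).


Step 1: Discard zero differences. Original n = 15; n_eff = number of nonzero differences = 15.
Nonzero differences (with sign): +3, +7, -2, +7, +7, +2, +7, +4, +5, -3, +4, +2, -9, +5, +7
Step 2: Count signs: positive = 12, negative = 3.
Step 3: Under H0: P(positive) = 0.5, so the number of positives S ~ Bin(15, 0.5).
Step 4: Two-sided exact p-value = sum of Bin(15,0.5) probabilities at or below the observed probability = 0.035156.
Step 5: alpha = 0.05. reject H0.

n_eff = 15, pos = 12, neg = 3, p = 0.035156, reject H0.


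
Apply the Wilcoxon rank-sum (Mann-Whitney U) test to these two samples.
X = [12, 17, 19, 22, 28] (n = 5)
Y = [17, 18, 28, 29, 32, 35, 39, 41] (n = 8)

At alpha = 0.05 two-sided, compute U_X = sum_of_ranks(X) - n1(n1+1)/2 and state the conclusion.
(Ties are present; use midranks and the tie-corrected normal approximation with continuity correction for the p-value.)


Step 1: Combine and sort all 13 observations; assign midranks.
sorted (value, group): (12,X), (17,X), (17,Y), (18,Y), (19,X), (22,X), (28,X), (28,Y), (29,Y), (32,Y), (35,Y), (39,Y), (41,Y)
ranks: 12->1, 17->2.5, 17->2.5, 18->4, 19->5, 22->6, 28->7.5, 28->7.5, 29->9, 32->10, 35->11, 39->12, 41->13
Step 2: Rank sum for X: R1 = 1 + 2.5 + 5 + 6 + 7.5 = 22.
Step 3: U_X = R1 - n1(n1+1)/2 = 22 - 5*6/2 = 22 - 15 = 7.
       U_Y = n1*n2 - U_X = 40 - 7 = 33.
Step 4: Ties are present, so use the tie-corrected normal approximation (with continuity correction) for the p-value.
Step 5: p-value = 0.066526; compare to alpha = 0.05. fail to reject H0.

U_X = 7, p = 0.066526, fail to reject H0 at alpha = 0.05.


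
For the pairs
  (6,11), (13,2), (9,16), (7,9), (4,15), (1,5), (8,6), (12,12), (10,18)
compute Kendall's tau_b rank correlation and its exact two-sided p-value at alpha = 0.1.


Step 1: Enumerate the 36 unordered pairs (i,j) with i<j and classify each by sign(x_j-x_i) * sign(y_j-y_i).
  (1,2):dx=+7,dy=-9->D; (1,3):dx=+3,dy=+5->C; (1,4):dx=+1,dy=-2->D; (1,5):dx=-2,dy=+4->D
  (1,6):dx=-5,dy=-6->C; (1,7):dx=+2,dy=-5->D; (1,8):dx=+6,dy=+1->C; (1,9):dx=+4,dy=+7->C
  (2,3):dx=-4,dy=+14->D; (2,4):dx=-6,dy=+7->D; (2,5):dx=-9,dy=+13->D; (2,6):dx=-12,dy=+3->D
  (2,7):dx=-5,dy=+4->D; (2,8):dx=-1,dy=+10->D; (2,9):dx=-3,dy=+16->D; (3,4):dx=-2,dy=-7->C
  (3,5):dx=-5,dy=-1->C; (3,6):dx=-8,dy=-11->C; (3,7):dx=-1,dy=-10->C; (3,8):dx=+3,dy=-4->D
  (3,9):dx=+1,dy=+2->C; (4,5):dx=-3,dy=+6->D; (4,6):dx=-6,dy=-4->C; (4,7):dx=+1,dy=-3->D
  (4,8):dx=+5,dy=+3->C; (4,9):dx=+3,dy=+9->C; (5,6):dx=-3,dy=-10->C; (5,7):dx=+4,dy=-9->D
  (5,8):dx=+8,dy=-3->D; (5,9):dx=+6,dy=+3->C; (6,7):dx=+7,dy=+1->C; (6,8):dx=+11,dy=+7->C
  (6,9):dx=+9,dy=+13->C; (7,8):dx=+4,dy=+6->C; (7,9):dx=+2,dy=+12->C; (8,9):dx=-2,dy=+6->D
Step 2: C = 19, D = 17, total pairs = 36.
Step 3: tau = (C - D)/(n(n-1)/2) = (19 - 17)/36 = 0.055556.
Step 4: Exact two-sided p-value (enumerate n! = 362880 permutations of y under H0): p = 0.919455.
Step 5: alpha = 0.1. fail to reject H0.

tau_b = 0.0556 (C=19, D=17), p = 0.919455, fail to reject H0.


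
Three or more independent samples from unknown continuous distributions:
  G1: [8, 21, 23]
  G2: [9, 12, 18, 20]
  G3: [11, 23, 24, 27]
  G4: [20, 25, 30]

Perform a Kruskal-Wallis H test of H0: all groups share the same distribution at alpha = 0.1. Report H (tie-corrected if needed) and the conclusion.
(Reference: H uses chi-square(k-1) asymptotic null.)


Step 1: Combine all N = 14 observations and assign midranks.
sorted (value, group, rank): (8,G1,1), (9,G2,2), (11,G3,3), (12,G2,4), (18,G2,5), (20,G2,6.5), (20,G4,6.5), (21,G1,8), (23,G1,9.5), (23,G3,9.5), (24,G3,11), (25,G4,12), (27,G3,13), (30,G4,14)
Step 2: Sum ranks within each group.
R_1 = 18.5 (n_1 = 3)
R_2 = 17.5 (n_2 = 4)
R_3 = 36.5 (n_3 = 4)
R_4 = 32.5 (n_4 = 3)
Step 3: H = 12/(N(N+1)) * sum(R_i^2/n_i) - 3(N+1)
     = 12/(14*15) * (18.5^2/3 + 17.5^2/4 + 36.5^2/4 + 32.5^2/3) - 3*15
     = 0.057143 * 875.792 - 45
     = 5.045238.
Step 4: Ties present; correction factor C = 1 - 12/(14^3 - 14) = 0.995604. Corrected H = 5.045238 / 0.995604 = 5.067513.
Step 5: Under H0, H ~ chi^2(3); p-value = 0.166920.
Step 6: alpha = 0.1. fail to reject H0.

H = 5.0675, df = 3, p = 0.166920, fail to reject H0.


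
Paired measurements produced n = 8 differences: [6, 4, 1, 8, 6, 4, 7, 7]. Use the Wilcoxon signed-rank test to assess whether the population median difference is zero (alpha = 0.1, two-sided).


Step 1: Drop any zero differences (none here) and take |d_i|.
|d| = [6, 4, 1, 8, 6, 4, 7, 7]
Step 2: Midrank |d_i| (ties get averaged ranks).
ranks: |6|->4.5, |4|->2.5, |1|->1, |8|->8, |6|->4.5, |4|->2.5, |7|->6.5, |7|->6.5
Step 3: Attach original signs; sum ranks with positive sign and with negative sign.
W+ = 4.5 + 2.5 + 1 + 8 + 4.5 + 2.5 + 6.5 + 6.5 = 36
W- = 0 = 0
(Check: W+ + W- = 36 should equal n(n+1)/2 = 36.)
Step 4: Test statistic W = min(W+, W-) = 0.
Step 5: Ties in |d|, so use the tie-corrected normal approximation.
        E[W] = n(n+1)/4 = 8*9/4 = 18.
        Tie groups: |d|=4 (t=2), |d|=6 (t=2), |d|=7 (t=2); sum(t^3 - t) = 18.
        Var[W] = n(n+1)(2n+1)/24 - sum(t^3-t)/48 = 1224/24 - 18/48 = 50.625.
        z = (W - E[W]) / sqrt(Var[W]) = (0 - 18) / 7.1151 = -2.5298.
        Two-sided p = 2*Phi(z) = 0.011412.
Step 6: alpha = 0.1. reject H0.

W+ = 36, W- = 0, W = min = 0, p = 0.011412, reject H0.


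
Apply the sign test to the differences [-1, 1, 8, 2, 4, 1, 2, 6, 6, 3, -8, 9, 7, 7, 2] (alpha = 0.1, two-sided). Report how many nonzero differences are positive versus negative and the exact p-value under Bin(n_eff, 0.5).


Step 1: Discard zero differences. Original n = 15; n_eff = number of nonzero differences = 15.
Nonzero differences (with sign): -1, +1, +8, +2, +4, +1, +2, +6, +6, +3, -8, +9, +7, +7, +2
Step 2: Count signs: positive = 13, negative = 2.
Step 3: Under H0: P(positive) = 0.5, so the number of positives S ~ Bin(15, 0.5).
Step 4: Two-sided exact p-value = sum of Bin(15,0.5) probabilities at or below the observed probability = 0.007385.
Step 5: alpha = 0.1. reject H0.

n_eff = 15, pos = 13, neg = 2, p = 0.007385, reject H0.


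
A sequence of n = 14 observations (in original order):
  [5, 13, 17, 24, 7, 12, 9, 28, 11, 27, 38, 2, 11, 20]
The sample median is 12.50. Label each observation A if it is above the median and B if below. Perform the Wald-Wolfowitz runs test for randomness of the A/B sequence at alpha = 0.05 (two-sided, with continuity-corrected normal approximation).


Step 1: Compute median = 12.50; label A = above, B = below.
Labels in order: BAAABBBABAABBA  (n_A = 7, n_B = 7)
Step 2: Count runs R = 8.
Step 3: Under H0 (random ordering), E[R] = 2*n_A*n_B/(n_A+n_B) + 1 = 2*7*7/14 + 1 = 8.0000.
        Var[R] = 2*n_A*n_B*(2*n_A*n_B - n_A - n_B) / ((n_A+n_B)^2 * (n_A+n_B-1)) = 8232/2548 = 3.2308.
        SD[R] = 1.7974.
Step 4: R = E[R], so z = 0 with no continuity correction.
Step 5: Two-sided p-value via normal approximation = 2*(1 - Phi(|z|)) = 1.000000.
Step 6: alpha = 0.05. fail to reject H0.

R = 8, z = 0.0000, p = 1.000000, fail to reject H0.


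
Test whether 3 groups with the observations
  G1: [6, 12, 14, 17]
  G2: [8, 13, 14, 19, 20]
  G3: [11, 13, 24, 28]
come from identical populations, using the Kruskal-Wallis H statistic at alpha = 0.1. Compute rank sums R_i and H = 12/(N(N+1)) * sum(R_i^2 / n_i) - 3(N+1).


Step 1: Combine all N = 13 observations and assign midranks.
sorted (value, group, rank): (6,G1,1), (8,G2,2), (11,G3,3), (12,G1,4), (13,G2,5.5), (13,G3,5.5), (14,G1,7.5), (14,G2,7.5), (17,G1,9), (19,G2,10), (20,G2,11), (24,G3,12), (28,G3,13)
Step 2: Sum ranks within each group.
R_1 = 21.5 (n_1 = 4)
R_2 = 36 (n_2 = 5)
R_3 = 33.5 (n_3 = 4)
Step 3: H = 12/(N(N+1)) * sum(R_i^2/n_i) - 3(N+1)
     = 12/(13*14) * (21.5^2/4 + 36^2/5 + 33.5^2/4) - 3*14
     = 0.065934 * 655.325 - 42
     = 1.208242.
Step 4: Ties present; correction factor C = 1 - 12/(13^3 - 13) = 0.994505. Corrected H = 1.208242 / 0.994505 = 1.214917.
Step 5: Under H0, H ~ chi^2(2); p-value = 0.544734.
Step 6: alpha = 0.1. fail to reject H0.

H = 1.2149, df = 2, p = 0.544734, fail to reject H0.


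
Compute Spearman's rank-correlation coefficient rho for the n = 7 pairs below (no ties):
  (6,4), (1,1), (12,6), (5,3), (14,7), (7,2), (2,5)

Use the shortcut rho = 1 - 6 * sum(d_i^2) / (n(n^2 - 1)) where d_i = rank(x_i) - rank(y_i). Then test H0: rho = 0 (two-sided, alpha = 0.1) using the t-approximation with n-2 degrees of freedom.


Step 1: Rank x and y separately (midranks; no ties here).
rank(x): 6->4, 1->1, 12->6, 5->3, 14->7, 7->5, 2->2
rank(y): 4->4, 1->1, 6->6, 3->3, 7->7, 2->2, 5->5
Step 2: d_i = R_x(i) - R_y(i); compute d_i^2.
  (4-4)^2=0, (1-1)^2=0, (6-6)^2=0, (3-3)^2=0, (7-7)^2=0, (5-2)^2=9, (2-5)^2=9
sum(d^2) = 18.
Step 3: rho = 1 - 6*18 / (7*(7^2 - 1)) = 1 - 108/336 = 0.678571.
Step 4: Under H0, t = rho * sqrt((n-2)/(1-rho^2)) = 2.0657 ~ t(5).
Step 5: Two-sided p-value from the t-distribution with 5 df = 0.093750.
Step 6: alpha = 0.1. reject H0.

rho = 0.6786, p = 0.093750, reject H0 at alpha = 0.1.


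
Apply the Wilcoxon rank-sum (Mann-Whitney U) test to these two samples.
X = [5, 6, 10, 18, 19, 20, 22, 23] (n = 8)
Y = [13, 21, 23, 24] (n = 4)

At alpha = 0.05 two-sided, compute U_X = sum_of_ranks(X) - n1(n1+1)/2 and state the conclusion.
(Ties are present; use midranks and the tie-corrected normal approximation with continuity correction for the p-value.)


Step 1: Combine and sort all 12 observations; assign midranks.
sorted (value, group): (5,X), (6,X), (10,X), (13,Y), (18,X), (19,X), (20,X), (21,Y), (22,X), (23,X), (23,Y), (24,Y)
ranks: 5->1, 6->2, 10->3, 13->4, 18->5, 19->6, 20->7, 21->8, 22->9, 23->10.5, 23->10.5, 24->12
Step 2: Rank sum for X: R1 = 1 + 2 + 3 + 5 + 6 + 7 + 9 + 10.5 = 43.5.
Step 3: U_X = R1 - n1(n1+1)/2 = 43.5 - 8*9/2 = 43.5 - 36 = 7.5.
       U_Y = n1*n2 - U_X = 32 - 7.5 = 24.5.
Step 4: Ties are present, so use the tie-corrected normal approximation (with continuity correction) for the p-value.
Step 5: p-value = 0.173478; compare to alpha = 0.05. fail to reject H0.

U_X = 7.5, p = 0.173478, fail to reject H0 at alpha = 0.05.


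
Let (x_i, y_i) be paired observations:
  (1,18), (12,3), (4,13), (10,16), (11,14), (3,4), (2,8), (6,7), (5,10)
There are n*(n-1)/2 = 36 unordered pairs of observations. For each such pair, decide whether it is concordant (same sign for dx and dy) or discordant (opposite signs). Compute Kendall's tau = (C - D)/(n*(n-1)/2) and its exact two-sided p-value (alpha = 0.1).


Step 1: Enumerate the 36 unordered pairs (i,j) with i<j and classify each by sign(x_j-x_i) * sign(y_j-y_i).
  (1,2):dx=+11,dy=-15->D; (1,3):dx=+3,dy=-5->D; (1,4):dx=+9,dy=-2->D; (1,5):dx=+10,dy=-4->D
  (1,6):dx=+2,dy=-14->D; (1,7):dx=+1,dy=-10->D; (1,8):dx=+5,dy=-11->D; (1,9):dx=+4,dy=-8->D
  (2,3):dx=-8,dy=+10->D; (2,4):dx=-2,dy=+13->D; (2,5):dx=-1,dy=+11->D; (2,6):dx=-9,dy=+1->D
  (2,7):dx=-10,dy=+5->D; (2,8):dx=-6,dy=+4->D; (2,9):dx=-7,dy=+7->D; (3,4):dx=+6,dy=+3->C
  (3,5):dx=+7,dy=+1->C; (3,6):dx=-1,dy=-9->C; (3,7):dx=-2,dy=-5->C; (3,8):dx=+2,dy=-6->D
  (3,9):dx=+1,dy=-3->D; (4,5):dx=+1,dy=-2->D; (4,6):dx=-7,dy=-12->C; (4,7):dx=-8,dy=-8->C
  (4,8):dx=-4,dy=-9->C; (4,9):dx=-5,dy=-6->C; (5,6):dx=-8,dy=-10->C; (5,7):dx=-9,dy=-6->C
  (5,8):dx=-5,dy=-7->C; (5,9):dx=-6,dy=-4->C; (6,7):dx=-1,dy=+4->D; (6,8):dx=+3,dy=+3->C
  (6,9):dx=+2,dy=+6->C; (7,8):dx=+4,dy=-1->D; (7,9):dx=+3,dy=+2->C; (8,9):dx=-1,dy=+3->D
Step 2: C = 15, D = 21, total pairs = 36.
Step 3: tau = (C - D)/(n(n-1)/2) = (15 - 21)/36 = -0.166667.
Step 4: Exact two-sided p-value (enumerate n! = 362880 permutations of y under H0): p = 0.612202.
Step 5: alpha = 0.1. fail to reject H0.

tau_b = -0.1667 (C=15, D=21), p = 0.612202, fail to reject H0.


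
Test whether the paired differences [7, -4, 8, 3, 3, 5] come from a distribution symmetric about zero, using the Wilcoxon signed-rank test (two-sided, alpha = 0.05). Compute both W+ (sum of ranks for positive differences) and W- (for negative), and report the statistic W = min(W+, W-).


Step 1: Drop any zero differences (none here) and take |d_i|.
|d| = [7, 4, 8, 3, 3, 5]
Step 2: Midrank |d_i| (ties get averaged ranks).
ranks: |7|->5, |4|->3, |8|->6, |3|->1.5, |3|->1.5, |5|->4
Step 3: Attach original signs; sum ranks with positive sign and with negative sign.
W+ = 5 + 6 + 1.5 + 1.5 + 4 = 18
W- = 3 = 3
(Check: W+ + W- = 21 should equal n(n+1)/2 = 21.)
Step 4: Test statistic W = min(W+, W-) = 3.
Step 5: Ties in |d|, so use the tie-corrected normal approximation.
        E[W] = n(n+1)/4 = 6*7/4 = 10.5.
        Tie groups: |d|=3 (t=2); sum(t^3 - t) = 6.
        Var[W] = n(n+1)(2n+1)/24 - sum(t^3-t)/48 = 546/24 - 6/48 = 22.625.
        z = (W - E[W]) / sqrt(Var[W]) = (3 - 10.5) / 4.7566 = -1.5768.
        Two-sided p = 2*Phi(z) = 0.114850.
Step 6: alpha = 0.05. fail to reject H0.

W+ = 18, W- = 3, W = min = 3, p = 0.114850, fail to reject H0.


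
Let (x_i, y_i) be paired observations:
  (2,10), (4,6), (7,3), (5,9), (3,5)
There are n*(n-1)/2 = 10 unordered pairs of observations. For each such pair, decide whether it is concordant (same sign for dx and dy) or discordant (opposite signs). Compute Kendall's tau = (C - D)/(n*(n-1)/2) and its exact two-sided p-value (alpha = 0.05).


Step 1: Enumerate the 10 unordered pairs (i,j) with i<j and classify each by sign(x_j-x_i) * sign(y_j-y_i).
  (1,2):dx=+2,dy=-4->D; (1,3):dx=+5,dy=-7->D; (1,4):dx=+3,dy=-1->D; (1,5):dx=+1,dy=-5->D
  (2,3):dx=+3,dy=-3->D; (2,4):dx=+1,dy=+3->C; (2,5):dx=-1,dy=-1->C; (3,4):dx=-2,dy=+6->D
  (3,5):dx=-4,dy=+2->D; (4,5):dx=-2,dy=-4->C
Step 2: C = 3, D = 7, total pairs = 10.
Step 3: tau = (C - D)/(n(n-1)/2) = (3 - 7)/10 = -0.400000.
Step 4: Exact two-sided p-value (enumerate n! = 120 permutations of y under H0): p = 0.483333.
Step 5: alpha = 0.05. fail to reject H0.

tau_b = -0.4000 (C=3, D=7), p = 0.483333, fail to reject H0.


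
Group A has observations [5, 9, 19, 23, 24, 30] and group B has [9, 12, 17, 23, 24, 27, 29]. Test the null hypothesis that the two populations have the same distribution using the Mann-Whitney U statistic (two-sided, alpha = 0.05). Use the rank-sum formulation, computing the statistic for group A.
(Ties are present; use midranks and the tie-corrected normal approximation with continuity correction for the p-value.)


Step 1: Combine and sort all 13 observations; assign midranks.
sorted (value, group): (5,X), (9,X), (9,Y), (12,Y), (17,Y), (19,X), (23,X), (23,Y), (24,X), (24,Y), (27,Y), (29,Y), (30,X)
ranks: 5->1, 9->2.5, 9->2.5, 12->4, 17->5, 19->6, 23->7.5, 23->7.5, 24->9.5, 24->9.5, 27->11, 29->12, 30->13
Step 2: Rank sum for X: R1 = 1 + 2.5 + 6 + 7.5 + 9.5 + 13 = 39.5.
Step 3: U_X = R1 - n1(n1+1)/2 = 39.5 - 6*7/2 = 39.5 - 21 = 18.5.
       U_Y = n1*n2 - U_X = 42 - 18.5 = 23.5.
Step 4: Ties are present, so use the tie-corrected normal approximation (with continuity correction) for the p-value.
Step 5: p-value = 0.774190; compare to alpha = 0.05. fail to reject H0.

U_X = 18.5, p = 0.774190, fail to reject H0 at alpha = 0.05.


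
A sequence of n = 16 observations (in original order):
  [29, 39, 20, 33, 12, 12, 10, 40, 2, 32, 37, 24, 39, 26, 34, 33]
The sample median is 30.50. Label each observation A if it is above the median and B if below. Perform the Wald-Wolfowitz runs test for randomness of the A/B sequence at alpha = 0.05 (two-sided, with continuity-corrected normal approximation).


Step 1: Compute median = 30.50; label A = above, B = below.
Labels in order: BABABBBABAABABAA  (n_A = 8, n_B = 8)
Step 2: Count runs R = 12.
Step 3: Under H0 (random ordering), E[R] = 2*n_A*n_B/(n_A+n_B) + 1 = 2*8*8/16 + 1 = 9.0000.
        Var[R] = 2*n_A*n_B*(2*n_A*n_B - n_A - n_B) / ((n_A+n_B)^2 * (n_A+n_B-1)) = 14336/3840 = 3.7333.
        SD[R] = 1.9322.
Step 4: Continuity-corrected z = (R - 0.5 - E[R]) / SD[R] = (12 - 0.5 - 9.0000) / 1.9322 = 1.2939.
Step 5: Two-sided p-value via normal approximation = 2*(1 - Phi(|z|)) = 0.195709.
Step 6: alpha = 0.05. fail to reject H0.

R = 12, z = 1.2939, p = 0.195709, fail to reject H0.


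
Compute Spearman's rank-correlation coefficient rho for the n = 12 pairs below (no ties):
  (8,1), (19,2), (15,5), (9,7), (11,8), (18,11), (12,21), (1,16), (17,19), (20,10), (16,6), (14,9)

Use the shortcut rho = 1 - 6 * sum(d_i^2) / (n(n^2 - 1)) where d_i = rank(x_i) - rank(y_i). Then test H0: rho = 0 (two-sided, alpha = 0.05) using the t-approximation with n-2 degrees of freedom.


Step 1: Rank x and y separately (midranks; no ties here).
rank(x): 8->2, 19->11, 15->7, 9->3, 11->4, 18->10, 12->5, 1->1, 17->9, 20->12, 16->8, 14->6
rank(y): 1->1, 2->2, 5->3, 7->5, 8->6, 11->9, 21->12, 16->10, 19->11, 10->8, 6->4, 9->7
Step 2: d_i = R_x(i) - R_y(i); compute d_i^2.
  (2-1)^2=1, (11-2)^2=81, (7-3)^2=16, (3-5)^2=4, (4-6)^2=4, (10-9)^2=1, (5-12)^2=49, (1-10)^2=81, (9-11)^2=4, (12-8)^2=16, (8-4)^2=16, (6-7)^2=1
sum(d^2) = 274.
Step 3: rho = 1 - 6*274 / (12*(12^2 - 1)) = 1 - 1644/1716 = 0.041958.
Step 4: Under H0, t = rho * sqrt((n-2)/(1-rho^2)) = 0.1328 ~ t(10).
Step 5: Two-sided p-value from the t-distribution with 10 df = 0.896986.
Step 6: alpha = 0.05. fail to reject H0.

rho = 0.0420, p = 0.896986, fail to reject H0 at alpha = 0.05.


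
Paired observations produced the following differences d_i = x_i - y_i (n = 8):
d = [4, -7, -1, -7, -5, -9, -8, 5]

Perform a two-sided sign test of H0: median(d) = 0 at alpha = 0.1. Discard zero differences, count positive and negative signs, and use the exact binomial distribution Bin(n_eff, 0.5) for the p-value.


Step 1: Discard zero differences. Original n = 8; n_eff = number of nonzero differences = 8.
Nonzero differences (with sign): +4, -7, -1, -7, -5, -9, -8, +5
Step 2: Count signs: positive = 2, negative = 6.
Step 3: Under H0: P(positive) = 0.5, so the number of positives S ~ Bin(8, 0.5).
Step 4: Two-sided exact p-value = sum of Bin(8,0.5) probabilities at or below the observed probability = 0.289062.
Step 5: alpha = 0.1. fail to reject H0.

n_eff = 8, pos = 2, neg = 6, p = 0.289062, fail to reject H0.


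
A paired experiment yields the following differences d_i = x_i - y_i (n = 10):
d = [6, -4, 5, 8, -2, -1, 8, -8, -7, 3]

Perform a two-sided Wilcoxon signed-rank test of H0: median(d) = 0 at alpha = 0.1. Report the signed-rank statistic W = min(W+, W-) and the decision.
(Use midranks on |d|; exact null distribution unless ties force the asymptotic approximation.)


Step 1: Drop any zero differences (none here) and take |d_i|.
|d| = [6, 4, 5, 8, 2, 1, 8, 8, 7, 3]
Step 2: Midrank |d_i| (ties get averaged ranks).
ranks: |6|->6, |4|->4, |5|->5, |8|->9, |2|->2, |1|->1, |8|->9, |8|->9, |7|->7, |3|->3
Step 3: Attach original signs; sum ranks with positive sign and with negative sign.
W+ = 6 + 5 + 9 + 9 + 3 = 32
W- = 4 + 2 + 1 + 9 + 7 = 23
(Check: W+ + W- = 55 should equal n(n+1)/2 = 55.)
Step 4: Test statistic W = min(W+, W-) = 23.
Step 5: Ties in |d|, so use the tie-corrected normal approximation.
        E[W] = n(n+1)/4 = 10*11/4 = 27.5.
        Tie groups: |d|=8 (t=3); sum(t^3 - t) = 24.
        Var[W] = n(n+1)(2n+1)/24 - sum(t^3-t)/48 = 2310/24 - 24/48 = 95.75.
        z = (W - E[W]) / sqrt(Var[W]) = (23 - 27.5) / 9.7852 = -0.4599.
        Two-sided p = 2*Phi(z) = 0.645603.
Step 6: alpha = 0.1. fail to reject H0.

W+ = 32, W- = 23, W = min = 23, p = 0.645603, fail to reject H0.


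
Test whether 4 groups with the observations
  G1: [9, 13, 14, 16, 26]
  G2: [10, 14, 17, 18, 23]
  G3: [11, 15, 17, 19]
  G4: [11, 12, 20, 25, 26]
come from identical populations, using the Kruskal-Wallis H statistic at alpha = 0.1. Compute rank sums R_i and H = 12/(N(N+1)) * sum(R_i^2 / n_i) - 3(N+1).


Step 1: Combine all N = 19 observations and assign midranks.
sorted (value, group, rank): (9,G1,1), (10,G2,2), (11,G3,3.5), (11,G4,3.5), (12,G4,5), (13,G1,6), (14,G1,7.5), (14,G2,7.5), (15,G3,9), (16,G1,10), (17,G2,11.5), (17,G3,11.5), (18,G2,13), (19,G3,14), (20,G4,15), (23,G2,16), (25,G4,17), (26,G1,18.5), (26,G4,18.5)
Step 2: Sum ranks within each group.
R_1 = 43 (n_1 = 5)
R_2 = 50 (n_2 = 5)
R_3 = 38 (n_3 = 4)
R_4 = 59 (n_4 = 5)
Step 3: H = 12/(N(N+1)) * sum(R_i^2/n_i) - 3(N+1)
     = 12/(19*20) * (43^2/5 + 50^2/5 + 38^2/4 + 59^2/5) - 3*20
     = 0.031579 * 1927 - 60
     = 0.852632.
Step 4: Ties present; correction factor C = 1 - 24/(19^3 - 19) = 0.996491. Corrected H = 0.852632 / 0.996491 = 0.855634.
Step 5: Under H0, H ~ chi^2(3); p-value = 0.836119.
Step 6: alpha = 0.1. fail to reject H0.

H = 0.8556, df = 3, p = 0.836119, fail to reject H0.


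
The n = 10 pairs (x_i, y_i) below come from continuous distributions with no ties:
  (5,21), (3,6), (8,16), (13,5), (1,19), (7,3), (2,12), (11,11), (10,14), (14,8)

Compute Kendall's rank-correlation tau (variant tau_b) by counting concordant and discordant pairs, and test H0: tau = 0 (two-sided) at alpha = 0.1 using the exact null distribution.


Step 1: Enumerate the 45 unordered pairs (i,j) with i<j and classify each by sign(x_j-x_i) * sign(y_j-y_i).
  (1,2):dx=-2,dy=-15->C; (1,3):dx=+3,dy=-5->D; (1,4):dx=+8,dy=-16->D; (1,5):dx=-4,dy=-2->C
  (1,6):dx=+2,dy=-18->D; (1,7):dx=-3,dy=-9->C; (1,8):dx=+6,dy=-10->D; (1,9):dx=+5,dy=-7->D
  (1,10):dx=+9,dy=-13->D; (2,3):dx=+5,dy=+10->C; (2,4):dx=+10,dy=-1->D; (2,5):dx=-2,dy=+13->D
  (2,6):dx=+4,dy=-3->D; (2,7):dx=-1,dy=+6->D; (2,8):dx=+8,dy=+5->C; (2,9):dx=+7,dy=+8->C
  (2,10):dx=+11,dy=+2->C; (3,4):dx=+5,dy=-11->D; (3,5):dx=-7,dy=+3->D; (3,6):dx=-1,dy=-13->C
  (3,7):dx=-6,dy=-4->C; (3,8):dx=+3,dy=-5->D; (3,9):dx=+2,dy=-2->D; (3,10):dx=+6,dy=-8->D
  (4,5):dx=-12,dy=+14->D; (4,6):dx=-6,dy=-2->C; (4,7):dx=-11,dy=+7->D; (4,8):dx=-2,dy=+6->D
  (4,9):dx=-3,dy=+9->D; (4,10):dx=+1,dy=+3->C; (5,6):dx=+6,dy=-16->D; (5,7):dx=+1,dy=-7->D
  (5,8):dx=+10,dy=-8->D; (5,9):dx=+9,dy=-5->D; (5,10):dx=+13,dy=-11->D; (6,7):dx=-5,dy=+9->D
  (6,8):dx=+4,dy=+8->C; (6,9):dx=+3,dy=+11->C; (6,10):dx=+7,dy=+5->C; (7,8):dx=+9,dy=-1->D
  (7,9):dx=+8,dy=+2->C; (7,10):dx=+12,dy=-4->D; (8,9):dx=-1,dy=+3->D; (8,10):dx=+3,dy=-3->D
  (9,10):dx=+4,dy=-6->D
Step 2: C = 15, D = 30, total pairs = 45.
Step 3: tau = (C - D)/(n(n-1)/2) = (15 - 30)/45 = -0.333333.
Step 4: Exact two-sided p-value (enumerate n! = 3628800 permutations of y under H0): p = 0.216373.
Step 5: alpha = 0.1. fail to reject H0.

tau_b = -0.3333 (C=15, D=30), p = 0.216373, fail to reject H0.


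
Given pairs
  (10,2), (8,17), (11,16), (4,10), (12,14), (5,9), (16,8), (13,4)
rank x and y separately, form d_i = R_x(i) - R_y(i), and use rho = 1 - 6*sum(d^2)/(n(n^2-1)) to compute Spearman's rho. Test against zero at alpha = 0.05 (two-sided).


Step 1: Rank x and y separately (midranks; no ties here).
rank(x): 10->4, 8->3, 11->5, 4->1, 12->6, 5->2, 16->8, 13->7
rank(y): 2->1, 17->8, 16->7, 10->5, 14->6, 9->4, 8->3, 4->2
Step 2: d_i = R_x(i) - R_y(i); compute d_i^2.
  (4-1)^2=9, (3-8)^2=25, (5-7)^2=4, (1-5)^2=16, (6-6)^2=0, (2-4)^2=4, (8-3)^2=25, (7-2)^2=25
sum(d^2) = 108.
Step 3: rho = 1 - 6*108 / (8*(8^2 - 1)) = 1 - 648/504 = -0.285714.
Step 4: Under H0, t = rho * sqrt((n-2)/(1-rho^2)) = -0.7303 ~ t(6).
Step 5: Two-sided p-value from the t-distribution with 6 df = 0.492726.
Step 6: alpha = 0.05. fail to reject H0.

rho = -0.2857, p = 0.492726, fail to reject H0 at alpha = 0.05.


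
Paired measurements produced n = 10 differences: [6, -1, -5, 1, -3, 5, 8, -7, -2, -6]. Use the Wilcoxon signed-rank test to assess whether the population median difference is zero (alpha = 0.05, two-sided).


Step 1: Drop any zero differences (none here) and take |d_i|.
|d| = [6, 1, 5, 1, 3, 5, 8, 7, 2, 6]
Step 2: Midrank |d_i| (ties get averaged ranks).
ranks: |6|->7.5, |1|->1.5, |5|->5.5, |1|->1.5, |3|->4, |5|->5.5, |8|->10, |7|->9, |2|->3, |6|->7.5
Step 3: Attach original signs; sum ranks with positive sign and with negative sign.
W+ = 7.5 + 1.5 + 5.5 + 10 = 24.5
W- = 1.5 + 5.5 + 4 + 9 + 3 + 7.5 = 30.5
(Check: W+ + W- = 55 should equal n(n+1)/2 = 55.)
Step 4: Test statistic W = min(W+, W-) = 24.5.
Step 5: Ties in |d|, so use the tie-corrected normal approximation.
        E[W] = n(n+1)/4 = 10*11/4 = 27.5.
        Tie groups: |d|=1 (t=2), |d|=5 (t=2), |d|=6 (t=2); sum(t^3 - t) = 18.
        Var[W] = n(n+1)(2n+1)/24 - sum(t^3-t)/48 = 2310/24 - 18/48 = 95.875.
        z = (W - E[W]) / sqrt(Var[W]) = (24.5 - 27.5) / 9.7916 = -0.3064.
        Two-sided p = 2*Phi(z) = 0.759311.
Step 6: alpha = 0.05. fail to reject H0.

W+ = 24.5, W- = 30.5, W = min = 24.5, p = 0.759311, fail to reject H0.


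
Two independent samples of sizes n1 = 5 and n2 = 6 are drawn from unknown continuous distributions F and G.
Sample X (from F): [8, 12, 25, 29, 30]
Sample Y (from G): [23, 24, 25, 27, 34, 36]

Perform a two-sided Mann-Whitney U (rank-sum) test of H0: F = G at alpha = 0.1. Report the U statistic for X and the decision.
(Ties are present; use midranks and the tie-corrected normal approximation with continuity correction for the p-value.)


Step 1: Combine and sort all 11 observations; assign midranks.
sorted (value, group): (8,X), (12,X), (23,Y), (24,Y), (25,X), (25,Y), (27,Y), (29,X), (30,X), (34,Y), (36,Y)
ranks: 8->1, 12->2, 23->3, 24->4, 25->5.5, 25->5.5, 27->7, 29->8, 30->9, 34->10, 36->11
Step 2: Rank sum for X: R1 = 1 + 2 + 5.5 + 8 + 9 = 25.5.
Step 3: U_X = R1 - n1(n1+1)/2 = 25.5 - 5*6/2 = 25.5 - 15 = 10.5.
       U_Y = n1*n2 - U_X = 30 - 10.5 = 19.5.
Step 4: Ties are present, so use the tie-corrected normal approximation (with continuity correction) for the p-value.
Step 5: p-value = 0.464192; compare to alpha = 0.1. fail to reject H0.

U_X = 10.5, p = 0.464192, fail to reject H0 at alpha = 0.1.


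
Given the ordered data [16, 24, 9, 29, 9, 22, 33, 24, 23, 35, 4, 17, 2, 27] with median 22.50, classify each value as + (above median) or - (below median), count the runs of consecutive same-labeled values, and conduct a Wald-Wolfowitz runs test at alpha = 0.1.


Step 1: Compute median = 22.50; label A = above, B = below.
Labels in order: BABABBAAAABBBA  (n_A = 7, n_B = 7)
Step 2: Count runs R = 8.
Step 3: Under H0 (random ordering), E[R] = 2*n_A*n_B/(n_A+n_B) + 1 = 2*7*7/14 + 1 = 8.0000.
        Var[R] = 2*n_A*n_B*(2*n_A*n_B - n_A - n_B) / ((n_A+n_B)^2 * (n_A+n_B-1)) = 8232/2548 = 3.2308.
        SD[R] = 1.7974.
Step 4: R = E[R], so z = 0 with no continuity correction.
Step 5: Two-sided p-value via normal approximation = 2*(1 - Phi(|z|)) = 1.000000.
Step 6: alpha = 0.1. fail to reject H0.

R = 8, z = 0.0000, p = 1.000000, fail to reject H0.


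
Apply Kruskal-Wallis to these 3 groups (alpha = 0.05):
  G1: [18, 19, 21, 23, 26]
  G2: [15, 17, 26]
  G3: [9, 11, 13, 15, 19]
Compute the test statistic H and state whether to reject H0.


Step 1: Combine all N = 13 observations and assign midranks.
sorted (value, group, rank): (9,G3,1), (11,G3,2), (13,G3,3), (15,G2,4.5), (15,G3,4.5), (17,G2,6), (18,G1,7), (19,G1,8.5), (19,G3,8.5), (21,G1,10), (23,G1,11), (26,G1,12.5), (26,G2,12.5)
Step 2: Sum ranks within each group.
R_1 = 49 (n_1 = 5)
R_2 = 23 (n_2 = 3)
R_3 = 19 (n_3 = 5)
Step 3: H = 12/(N(N+1)) * sum(R_i^2/n_i) - 3(N+1)
     = 12/(13*14) * (49^2/5 + 23^2/3 + 19^2/5) - 3*14
     = 0.065934 * 728.733 - 42
     = 6.048352.
Step 4: Ties present; correction factor C = 1 - 18/(13^3 - 13) = 0.991758. Corrected H = 6.048352 / 0.991758 = 6.098615.
Step 5: Under H0, H ~ chi^2(2); p-value = 0.047392.
Step 6: alpha = 0.05. reject H0.

H = 6.0986, df = 2, p = 0.047392, reject H0.


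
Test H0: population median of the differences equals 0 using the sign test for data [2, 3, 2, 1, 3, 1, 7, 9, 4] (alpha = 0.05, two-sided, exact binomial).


Step 1: Discard zero differences. Original n = 9; n_eff = number of nonzero differences = 9.
Nonzero differences (with sign): +2, +3, +2, +1, +3, +1, +7, +9, +4
Step 2: Count signs: positive = 9, negative = 0.
Step 3: Under H0: P(positive) = 0.5, so the number of positives S ~ Bin(9, 0.5).
Step 4: Two-sided exact p-value = sum of Bin(9,0.5) probabilities at or below the observed probability = 0.003906.
Step 5: alpha = 0.05. reject H0.

n_eff = 9, pos = 9, neg = 0, p = 0.003906, reject H0.


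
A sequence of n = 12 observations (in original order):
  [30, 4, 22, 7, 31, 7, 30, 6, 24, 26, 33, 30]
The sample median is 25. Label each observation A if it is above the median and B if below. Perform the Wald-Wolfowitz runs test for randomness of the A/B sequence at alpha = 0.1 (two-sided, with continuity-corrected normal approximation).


Step 1: Compute median = 25; label A = above, B = below.
Labels in order: ABBBABABBAAA  (n_A = 6, n_B = 6)
Step 2: Count runs R = 7.
Step 3: Under H0 (random ordering), E[R] = 2*n_A*n_B/(n_A+n_B) + 1 = 2*6*6/12 + 1 = 7.0000.
        Var[R] = 2*n_A*n_B*(2*n_A*n_B - n_A - n_B) / ((n_A+n_B)^2 * (n_A+n_B-1)) = 4320/1584 = 2.7273.
        SD[R] = 1.6514.
Step 4: R = E[R], so z = 0 with no continuity correction.
Step 5: Two-sided p-value via normal approximation = 2*(1 - Phi(|z|)) = 1.000000.
Step 6: alpha = 0.1. fail to reject H0.

R = 7, z = 0.0000, p = 1.000000, fail to reject H0.


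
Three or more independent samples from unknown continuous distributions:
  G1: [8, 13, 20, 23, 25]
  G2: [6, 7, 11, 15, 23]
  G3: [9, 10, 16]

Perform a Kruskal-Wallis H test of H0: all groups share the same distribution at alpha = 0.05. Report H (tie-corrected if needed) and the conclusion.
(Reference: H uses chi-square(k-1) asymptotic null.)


Step 1: Combine all N = 13 observations and assign midranks.
sorted (value, group, rank): (6,G2,1), (7,G2,2), (8,G1,3), (9,G3,4), (10,G3,5), (11,G2,6), (13,G1,7), (15,G2,8), (16,G3,9), (20,G1,10), (23,G1,11.5), (23,G2,11.5), (25,G1,13)
Step 2: Sum ranks within each group.
R_1 = 44.5 (n_1 = 5)
R_2 = 28.5 (n_2 = 5)
R_3 = 18 (n_3 = 3)
Step 3: H = 12/(N(N+1)) * sum(R_i^2/n_i) - 3(N+1)
     = 12/(13*14) * (44.5^2/5 + 28.5^2/5 + 18^2/3) - 3*14
     = 0.065934 * 666.5 - 42
     = 1.945055.
Step 4: Ties present; correction factor C = 1 - 6/(13^3 - 13) = 0.997253. Corrected H = 1.945055 / 0.997253 = 1.950413.
Step 5: Under H0, H ~ chi^2(2); p-value = 0.377114.
Step 6: alpha = 0.05. fail to reject H0.

H = 1.9504, df = 2, p = 0.377114, fail to reject H0.


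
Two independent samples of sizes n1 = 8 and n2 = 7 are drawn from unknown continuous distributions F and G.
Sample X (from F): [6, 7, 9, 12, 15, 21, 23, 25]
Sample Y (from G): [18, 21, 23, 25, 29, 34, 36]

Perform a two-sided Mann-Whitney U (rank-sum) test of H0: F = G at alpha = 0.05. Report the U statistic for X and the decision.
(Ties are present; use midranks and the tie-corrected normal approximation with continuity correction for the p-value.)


Step 1: Combine and sort all 15 observations; assign midranks.
sorted (value, group): (6,X), (7,X), (9,X), (12,X), (15,X), (18,Y), (21,X), (21,Y), (23,X), (23,Y), (25,X), (25,Y), (29,Y), (34,Y), (36,Y)
ranks: 6->1, 7->2, 9->3, 12->4, 15->5, 18->6, 21->7.5, 21->7.5, 23->9.5, 23->9.5, 25->11.5, 25->11.5, 29->13, 34->14, 36->15
Step 2: Rank sum for X: R1 = 1 + 2 + 3 + 4 + 5 + 7.5 + 9.5 + 11.5 = 43.5.
Step 3: U_X = R1 - n1(n1+1)/2 = 43.5 - 8*9/2 = 43.5 - 36 = 7.5.
       U_Y = n1*n2 - U_X = 56 - 7.5 = 48.5.
Step 4: Ties are present, so use the tie-corrected normal approximation (with continuity correction) for the p-value.
Step 5: p-value = 0.020299; compare to alpha = 0.05. reject H0.

U_X = 7.5, p = 0.020299, reject H0 at alpha = 0.05.


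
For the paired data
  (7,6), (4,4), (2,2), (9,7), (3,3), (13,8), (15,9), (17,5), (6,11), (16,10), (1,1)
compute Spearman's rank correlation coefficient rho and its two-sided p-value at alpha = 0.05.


Step 1: Rank x and y separately (midranks; no ties here).
rank(x): 7->6, 4->4, 2->2, 9->7, 3->3, 13->8, 15->9, 17->11, 6->5, 16->10, 1->1
rank(y): 6->6, 4->4, 2->2, 7->7, 3->3, 8->8, 9->9, 5->5, 11->11, 10->10, 1->1
Step 2: d_i = R_x(i) - R_y(i); compute d_i^2.
  (6-6)^2=0, (4-4)^2=0, (2-2)^2=0, (7-7)^2=0, (3-3)^2=0, (8-8)^2=0, (9-9)^2=0, (11-5)^2=36, (5-11)^2=36, (10-10)^2=0, (1-1)^2=0
sum(d^2) = 72.
Step 3: rho = 1 - 6*72 / (11*(11^2 - 1)) = 1 - 432/1320 = 0.672727.
Step 4: Under H0, t = rho * sqrt((n-2)/(1-rho^2)) = 2.7277 ~ t(9).
Step 5: Two-sided p-value from the t-distribution with 9 df = 0.023313.
Step 6: alpha = 0.05. reject H0.

rho = 0.6727, p = 0.023313, reject H0 at alpha = 0.05.


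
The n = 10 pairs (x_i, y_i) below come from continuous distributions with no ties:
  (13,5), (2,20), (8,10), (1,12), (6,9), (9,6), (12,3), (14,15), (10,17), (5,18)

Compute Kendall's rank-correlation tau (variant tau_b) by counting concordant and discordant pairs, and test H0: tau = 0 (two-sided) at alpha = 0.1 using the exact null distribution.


Step 1: Enumerate the 45 unordered pairs (i,j) with i<j and classify each by sign(x_j-x_i) * sign(y_j-y_i).
  (1,2):dx=-11,dy=+15->D; (1,3):dx=-5,dy=+5->D; (1,4):dx=-12,dy=+7->D; (1,5):dx=-7,dy=+4->D
  (1,6):dx=-4,dy=+1->D; (1,7):dx=-1,dy=-2->C; (1,8):dx=+1,dy=+10->C; (1,9):dx=-3,dy=+12->D
  (1,10):dx=-8,dy=+13->D; (2,3):dx=+6,dy=-10->D; (2,4):dx=-1,dy=-8->C; (2,5):dx=+4,dy=-11->D
  (2,6):dx=+7,dy=-14->D; (2,7):dx=+10,dy=-17->D; (2,8):dx=+12,dy=-5->D; (2,9):dx=+8,dy=-3->D
  (2,10):dx=+3,dy=-2->D; (3,4):dx=-7,dy=+2->D; (3,5):dx=-2,dy=-1->C; (3,6):dx=+1,dy=-4->D
  (3,7):dx=+4,dy=-7->D; (3,8):dx=+6,dy=+5->C; (3,9):dx=+2,dy=+7->C; (3,10):dx=-3,dy=+8->D
  (4,5):dx=+5,dy=-3->D; (4,6):dx=+8,dy=-6->D; (4,7):dx=+11,dy=-9->D; (4,8):dx=+13,dy=+3->C
  (4,9):dx=+9,dy=+5->C; (4,10):dx=+4,dy=+6->C; (5,6):dx=+3,dy=-3->D; (5,7):dx=+6,dy=-6->D
  (5,8):dx=+8,dy=+6->C; (5,9):dx=+4,dy=+8->C; (5,10):dx=-1,dy=+9->D; (6,7):dx=+3,dy=-3->D
  (6,8):dx=+5,dy=+9->C; (6,9):dx=+1,dy=+11->C; (6,10):dx=-4,dy=+12->D; (7,8):dx=+2,dy=+12->C
  (7,9):dx=-2,dy=+14->D; (7,10):dx=-7,dy=+15->D; (8,9):dx=-4,dy=+2->D; (8,10):dx=-9,dy=+3->D
  (9,10):dx=-5,dy=+1->D
Step 2: C = 14, D = 31, total pairs = 45.
Step 3: tau = (C - D)/(n(n-1)/2) = (14 - 31)/45 = -0.377778.
Step 4: Exact two-sided p-value (enumerate n! = 3628800 permutations of y under H0): p = 0.155742.
Step 5: alpha = 0.1. fail to reject H0.

tau_b = -0.3778 (C=14, D=31), p = 0.155742, fail to reject H0.


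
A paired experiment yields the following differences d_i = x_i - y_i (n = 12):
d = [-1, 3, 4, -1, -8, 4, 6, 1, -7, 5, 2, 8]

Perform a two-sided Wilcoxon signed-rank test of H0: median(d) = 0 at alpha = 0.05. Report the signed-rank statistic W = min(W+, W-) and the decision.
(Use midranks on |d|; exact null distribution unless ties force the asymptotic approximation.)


Step 1: Drop any zero differences (none here) and take |d_i|.
|d| = [1, 3, 4, 1, 8, 4, 6, 1, 7, 5, 2, 8]
Step 2: Midrank |d_i| (ties get averaged ranks).
ranks: |1|->2, |3|->5, |4|->6.5, |1|->2, |8|->11.5, |4|->6.5, |6|->9, |1|->2, |7|->10, |5|->8, |2|->4, |8|->11.5
Step 3: Attach original signs; sum ranks with positive sign and with negative sign.
W+ = 5 + 6.5 + 6.5 + 9 + 2 + 8 + 4 + 11.5 = 52.5
W- = 2 + 2 + 11.5 + 10 = 25.5
(Check: W+ + W- = 78 should equal n(n+1)/2 = 78.)
Step 4: Test statistic W = min(W+, W-) = 25.5.
Step 5: Ties in |d|, so use the tie-corrected normal approximation.
        E[W] = n(n+1)/4 = 12*13/4 = 39.
        Tie groups: |d|=1 (t=3), |d|=4 (t=2), |d|=8 (t=2); sum(t^3 - t) = 36.
        Var[W] = n(n+1)(2n+1)/24 - sum(t^3-t)/48 = 3900/24 - 36/48 = 161.75.
        z = (W - E[W]) / sqrt(Var[W]) = (25.5 - 39) / 12.7181 = -1.0615.
        Two-sided p = 2*Phi(z) = 0.288472.
Step 6: alpha = 0.05. fail to reject H0.

W+ = 52.5, W- = 25.5, W = min = 25.5, p = 0.288472, fail to reject H0.


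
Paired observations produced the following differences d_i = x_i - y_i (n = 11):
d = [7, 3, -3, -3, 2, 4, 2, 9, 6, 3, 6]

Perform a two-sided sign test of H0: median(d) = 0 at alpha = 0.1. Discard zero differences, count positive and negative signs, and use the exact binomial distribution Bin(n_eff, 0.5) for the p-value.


Step 1: Discard zero differences. Original n = 11; n_eff = number of nonzero differences = 11.
Nonzero differences (with sign): +7, +3, -3, -3, +2, +4, +2, +9, +6, +3, +6
Step 2: Count signs: positive = 9, negative = 2.
Step 3: Under H0: P(positive) = 0.5, so the number of positives S ~ Bin(11, 0.5).
Step 4: Two-sided exact p-value = sum of Bin(11,0.5) probabilities at or below the observed probability = 0.065430.
Step 5: alpha = 0.1. reject H0.

n_eff = 11, pos = 9, neg = 2, p = 0.065430, reject H0.


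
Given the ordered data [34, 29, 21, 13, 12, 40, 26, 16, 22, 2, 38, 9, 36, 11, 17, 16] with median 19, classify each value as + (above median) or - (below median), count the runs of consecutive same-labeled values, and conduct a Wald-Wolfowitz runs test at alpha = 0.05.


Step 1: Compute median = 19; label A = above, B = below.
Labels in order: AAABBAABABABABBB  (n_A = 8, n_B = 8)
Step 2: Count runs R = 10.
Step 3: Under H0 (random ordering), E[R] = 2*n_A*n_B/(n_A+n_B) + 1 = 2*8*8/16 + 1 = 9.0000.
        Var[R] = 2*n_A*n_B*(2*n_A*n_B - n_A - n_B) / ((n_A+n_B)^2 * (n_A+n_B-1)) = 14336/3840 = 3.7333.
        SD[R] = 1.9322.
Step 4: Continuity-corrected z = (R - 0.5 - E[R]) / SD[R] = (10 - 0.5 - 9.0000) / 1.9322 = 0.2588.
Step 5: Two-sided p-value via normal approximation = 2*(1 - Phi(|z|)) = 0.795809.
Step 6: alpha = 0.05. fail to reject H0.

R = 10, z = 0.2588, p = 0.795809, fail to reject H0.


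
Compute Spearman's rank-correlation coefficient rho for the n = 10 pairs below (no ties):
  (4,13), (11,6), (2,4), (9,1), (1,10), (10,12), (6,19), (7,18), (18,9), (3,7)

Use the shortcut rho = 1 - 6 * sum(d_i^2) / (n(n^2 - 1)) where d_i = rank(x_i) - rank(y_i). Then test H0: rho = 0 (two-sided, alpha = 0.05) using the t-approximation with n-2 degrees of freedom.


Step 1: Rank x and y separately (midranks; no ties here).
rank(x): 4->4, 11->9, 2->2, 9->7, 1->1, 10->8, 6->5, 7->6, 18->10, 3->3
rank(y): 13->8, 6->3, 4->2, 1->1, 10->6, 12->7, 19->10, 18->9, 9->5, 7->4
Step 2: d_i = R_x(i) - R_y(i); compute d_i^2.
  (4-8)^2=16, (9-3)^2=36, (2-2)^2=0, (7-1)^2=36, (1-6)^2=25, (8-7)^2=1, (5-10)^2=25, (6-9)^2=9, (10-5)^2=25, (3-4)^2=1
sum(d^2) = 174.
Step 3: rho = 1 - 6*174 / (10*(10^2 - 1)) = 1 - 1044/990 = -0.054545.
Step 4: Under H0, t = rho * sqrt((n-2)/(1-rho^2)) = -0.1545 ~ t(8).
Step 5: Two-sided p-value from the t-distribution with 8 df = 0.881036.
Step 6: alpha = 0.05. fail to reject H0.

rho = -0.0545, p = 0.881036, fail to reject H0 at alpha = 0.05.


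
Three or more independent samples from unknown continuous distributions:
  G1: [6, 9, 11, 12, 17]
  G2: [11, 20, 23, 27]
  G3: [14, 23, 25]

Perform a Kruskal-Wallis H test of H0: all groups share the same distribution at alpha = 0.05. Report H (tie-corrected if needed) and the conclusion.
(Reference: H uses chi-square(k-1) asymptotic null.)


Step 1: Combine all N = 12 observations and assign midranks.
sorted (value, group, rank): (6,G1,1), (9,G1,2), (11,G1,3.5), (11,G2,3.5), (12,G1,5), (14,G3,6), (17,G1,7), (20,G2,8), (23,G2,9.5), (23,G3,9.5), (25,G3,11), (27,G2,12)
Step 2: Sum ranks within each group.
R_1 = 18.5 (n_1 = 5)
R_2 = 33 (n_2 = 4)
R_3 = 26.5 (n_3 = 3)
Step 3: H = 12/(N(N+1)) * sum(R_i^2/n_i) - 3(N+1)
     = 12/(12*13) * (18.5^2/5 + 33^2/4 + 26.5^2/3) - 3*13
     = 0.076923 * 574.783 - 39
     = 5.214103.
Step 4: Ties present; correction factor C = 1 - 12/(12^3 - 12) = 0.993007. Corrected H = 5.214103 / 0.993007 = 5.250822.
Step 5: Under H0, H ~ chi^2(2); p-value = 0.072410.
Step 6: alpha = 0.05. fail to reject H0.

H = 5.2508, df = 2, p = 0.072410, fail to reject H0.


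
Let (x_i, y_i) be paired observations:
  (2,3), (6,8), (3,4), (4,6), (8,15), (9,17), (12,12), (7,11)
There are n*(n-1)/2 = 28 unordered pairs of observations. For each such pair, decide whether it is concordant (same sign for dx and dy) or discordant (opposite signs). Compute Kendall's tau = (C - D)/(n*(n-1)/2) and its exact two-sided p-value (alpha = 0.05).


Step 1: Enumerate the 28 unordered pairs (i,j) with i<j and classify each by sign(x_j-x_i) * sign(y_j-y_i).
  (1,2):dx=+4,dy=+5->C; (1,3):dx=+1,dy=+1->C; (1,4):dx=+2,dy=+3->C; (1,5):dx=+6,dy=+12->C
  (1,6):dx=+7,dy=+14->C; (1,7):dx=+10,dy=+9->C; (1,8):dx=+5,dy=+8->C; (2,3):dx=-3,dy=-4->C
  (2,4):dx=-2,dy=-2->C; (2,5):dx=+2,dy=+7->C; (2,6):dx=+3,dy=+9->C; (2,7):dx=+6,dy=+4->C
  (2,8):dx=+1,dy=+3->C; (3,4):dx=+1,dy=+2->C; (3,5):dx=+5,dy=+11->C; (3,6):dx=+6,dy=+13->C
  (3,7):dx=+9,dy=+8->C; (3,8):dx=+4,dy=+7->C; (4,5):dx=+4,dy=+9->C; (4,6):dx=+5,dy=+11->C
  (4,7):dx=+8,dy=+6->C; (4,8):dx=+3,dy=+5->C; (5,6):dx=+1,dy=+2->C; (5,7):dx=+4,dy=-3->D
  (5,8):dx=-1,dy=-4->C; (6,7):dx=+3,dy=-5->D; (6,8):dx=-2,dy=-6->C; (7,8):dx=-5,dy=-1->C
Step 2: C = 26, D = 2, total pairs = 28.
Step 3: tau = (C - D)/(n(n-1)/2) = (26 - 2)/28 = 0.857143.
Step 4: Exact two-sided p-value (enumerate n! = 40320 permutations of y under H0): p = 0.001736.
Step 5: alpha = 0.05. reject H0.

tau_b = 0.8571 (C=26, D=2), p = 0.001736, reject H0.
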